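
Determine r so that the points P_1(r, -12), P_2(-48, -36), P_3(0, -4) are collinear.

Collinearity: (P_1 − P_2) must be parallel to (P_3 − P_2) = (48, 32).
Cross-multiplying the components: (r − (-48))·(32) = (24)·(48).
Solving gives r = -12.

-12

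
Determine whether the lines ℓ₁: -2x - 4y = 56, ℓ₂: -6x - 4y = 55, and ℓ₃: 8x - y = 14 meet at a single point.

No

Intersecting ℓ₁ and ℓ₂: solving the 2×2 system gives (x, y) = (1/4, -113/8).
Substitute into ℓ₃: (8)(1/4) + (-1)(-113/8) = 129/8.
But ℓ₃ requires 14 ≠ 129/8, so the three lines have no common point.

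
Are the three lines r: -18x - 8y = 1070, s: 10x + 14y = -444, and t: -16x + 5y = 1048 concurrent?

Intersecting r and s: solving the 2×2 system gives (x, y) = (-2857/43, 677/43).
Substitute into t: (-16)(-2857/43) + (5)(677/43) = 49097/43.
But t requires 1048 ≠ 49097/43, so the three lines have no common point.

No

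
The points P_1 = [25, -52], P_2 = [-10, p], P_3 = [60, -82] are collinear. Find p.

The three points are collinear iff det[P_1P_2; P_1P_3] = 0.
This determinant is linear in p: (-35)p + (-770) = 0, so p = -22.

-22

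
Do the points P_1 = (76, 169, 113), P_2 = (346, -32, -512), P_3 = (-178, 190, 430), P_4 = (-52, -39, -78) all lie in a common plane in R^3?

With P_1 as base: P_1P_2 = (270, -201, -625), P_1P_3 = (-254, 21, 317), P_1P_4 = (-128, -208, -191).
P_1P_3 × P_1P_4 = (61925, -89090, 55520).
P_1P_2 · (P_1P_3 × P_1P_4) = -73160.
Since -73160 ≠ 0, the four points are not coplanar.

No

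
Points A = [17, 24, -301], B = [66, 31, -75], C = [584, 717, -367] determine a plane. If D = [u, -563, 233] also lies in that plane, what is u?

-372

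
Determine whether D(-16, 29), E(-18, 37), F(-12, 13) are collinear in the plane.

Yes

DE = (-2, 8), DF = (4, -16).
det[DE; DF] = (-2)(-16) − (8)(4) = 0.
The determinant is zero, so the points are collinear.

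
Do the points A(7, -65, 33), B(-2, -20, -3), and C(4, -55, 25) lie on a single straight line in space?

No

AB = (-9, 45, -36), AC = (-3, 10, -8).
AB × AC = (0, 36, 45).
The cross product is nonzero, so the points do not lie on one line.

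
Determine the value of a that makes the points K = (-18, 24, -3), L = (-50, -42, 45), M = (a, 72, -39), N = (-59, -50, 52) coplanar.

Normal to plane KLN: n = (-78, -208, -338); plane equation n·P = -2574.
Requiring n·M = -2574: (-78)a + (-1794) = -2574.
So a = 10.

10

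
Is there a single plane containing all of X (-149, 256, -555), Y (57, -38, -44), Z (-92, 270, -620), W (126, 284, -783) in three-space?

The four points are coplanar iff the 3×3 determinant with rows XY, XZ, XW is zero.
Rows: (206, -294, 511), (57, 14, -65), (275, 28, -228).
Expanding along the first row: (206)(-1372) − (-294)(4879) + (511)(-2254) = 0.
Zero determinant ⇒ coplanar.

Yes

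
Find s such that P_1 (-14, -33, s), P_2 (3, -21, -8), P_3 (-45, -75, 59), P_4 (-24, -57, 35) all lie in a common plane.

9

Coplanarity ⇔ det[P_1P_2; P_1P_3; P_1P_4] = 0.
Expanding, this is linear in s: (-270)s + (2430) = 0.
So s = 9.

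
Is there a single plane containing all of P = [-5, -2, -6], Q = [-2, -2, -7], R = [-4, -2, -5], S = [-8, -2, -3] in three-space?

Yes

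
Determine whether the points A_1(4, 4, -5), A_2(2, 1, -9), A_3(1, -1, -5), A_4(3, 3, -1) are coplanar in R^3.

No

A normal to the plane through A_1, A_2, A_3 is n = A_1A_2 × A_1A_3 = (-20, 12, 1).
The plane has equation n·P = -37. For A_4: n·A_4 = -25.
-25 ≠ -37, so A_4 is off the plane.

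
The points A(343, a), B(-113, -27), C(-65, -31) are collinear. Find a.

-65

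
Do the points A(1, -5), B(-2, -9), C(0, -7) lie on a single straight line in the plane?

AB = (-3, -4), AC = (-1, -2).
Twice the signed area of △ABC is (-3)(-2) − (-4)(-1) = 2.
The area is nonzero, so the three points are not collinear.

No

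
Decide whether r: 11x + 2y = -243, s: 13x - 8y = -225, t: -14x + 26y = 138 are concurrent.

Yes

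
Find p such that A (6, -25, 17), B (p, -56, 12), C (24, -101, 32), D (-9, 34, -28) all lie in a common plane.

13

Coplanarity ⇔ det[AB; AC; AD] = 0.
Expanding, this is linear in p: (2535)p + (-32955) = 0.
So p = 13.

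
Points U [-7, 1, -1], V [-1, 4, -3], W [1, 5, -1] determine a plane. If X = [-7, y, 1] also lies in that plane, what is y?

A normal to the plane is n = UV × UW = (8, -16, 0).
X lies in the plane iff n · UX = 0.
This gives (-16)y + (16) = 0, so y = 1.

1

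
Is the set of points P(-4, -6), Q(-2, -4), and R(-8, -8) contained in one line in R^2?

PQ = (2, 2), PR = (-4, -2).
If collinear, PR would be a scalar multiple of PQ. But (2)·(-2) ≠ (2)·(-4) (difference 4), so they are not parallel; the points are not collinear.

No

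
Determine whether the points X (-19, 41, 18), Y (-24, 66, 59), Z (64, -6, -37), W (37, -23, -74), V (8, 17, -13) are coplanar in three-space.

The plane through X, Y, Z has normal n = XY × XZ = (552, 3128, -1840) and equation n·P = 84640.
Checking the remaining points: n·W = 84640, n·V = 81512.
Since n·V = 81512 ≠ 84640, V is off the plane and the points are not all coplanar.

No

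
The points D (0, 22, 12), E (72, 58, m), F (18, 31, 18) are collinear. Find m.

36

Collinearity requires DE × DF = 0; each component is linear in m.
The x-component gives (-9)m + (324) = 0, so m = 36.
The remaining components then also vanish.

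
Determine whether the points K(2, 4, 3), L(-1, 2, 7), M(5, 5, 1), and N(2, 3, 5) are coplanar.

A normal to the plane through K, L, M is n = KL × KM = (0, 6, 3).
The plane has equation n·P = 33. For N: n·N = 33.
Equal, so N lies in the plane and all four are coplanar.

Yes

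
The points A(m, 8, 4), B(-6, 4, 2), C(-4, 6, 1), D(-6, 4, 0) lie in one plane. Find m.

The points are coplanar iff AB · (AC × AD) = 0.
Expanding, this is linear in m: (4)m + (8) = 0.
So m = -2.

-2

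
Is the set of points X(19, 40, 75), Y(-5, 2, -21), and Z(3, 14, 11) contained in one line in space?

XY = (-24, -38, -96), XZ = (-16, -26, -64).
Comparing components 2 and 3: (-38)(-64) − (-96)(-26) = -64 ≠ 0, so XY and XZ are not parallel and the points are not collinear.

No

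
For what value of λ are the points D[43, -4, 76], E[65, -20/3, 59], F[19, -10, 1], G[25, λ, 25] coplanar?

-8

Coplanarity ⇔ det[DE; DF; DG] = 0.
Expanding, this is linear in λ: (2058)λ + (16464) = 0.
So λ = -8.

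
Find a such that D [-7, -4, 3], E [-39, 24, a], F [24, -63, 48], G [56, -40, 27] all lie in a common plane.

Coplanarity ⇔ det[DE; DF; DG] = 0.
Expanding, this is linear in a: (2601)a + (44217) = 0.
So a = -17.

-17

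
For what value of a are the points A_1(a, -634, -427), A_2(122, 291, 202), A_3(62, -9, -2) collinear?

-63

Direction A_2A_3 = (-60, -300, -204). From the y-coordinate of A_1, the parameter along the line is τ = (-634 − 291)/(-300) = 37/12.
Then a = 122 + 37/12·(-60) = -63.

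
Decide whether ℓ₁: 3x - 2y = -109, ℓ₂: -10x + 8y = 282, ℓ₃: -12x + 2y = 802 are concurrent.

Yes

Lines aᵢx + bᵢy = cᵢ with pairwise distinct directions are concurrent exactly when det[aᵢ bᵢ cᵢ] = 0.
Here the determinant is 0.
It vanishes, so the lines are concurrent at (-77, -61).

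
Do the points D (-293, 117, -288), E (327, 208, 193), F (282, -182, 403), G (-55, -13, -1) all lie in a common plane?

No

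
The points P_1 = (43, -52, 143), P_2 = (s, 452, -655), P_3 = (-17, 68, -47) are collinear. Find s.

-209

Collinearity requires P_1P_2 × P_1P_3 = 0; each component is linear in s.
The y-component gives (190)s + (39710) = 0, so s = -209.
The remaining components then also vanish.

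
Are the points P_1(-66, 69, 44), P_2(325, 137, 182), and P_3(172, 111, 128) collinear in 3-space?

P_1P_2 = (391, 68, 138), P_1P_3 = (238, 42, 84).
P_1P_2 × P_1P_3 = (-84, 0, 238).
The cross product is nonzero, so the points do not lie on one line.

No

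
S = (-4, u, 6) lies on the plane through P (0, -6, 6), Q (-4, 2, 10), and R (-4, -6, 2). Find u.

-2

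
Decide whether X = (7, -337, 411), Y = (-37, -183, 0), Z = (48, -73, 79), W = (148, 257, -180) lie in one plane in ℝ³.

The four points are coplanar iff the 3×3 determinant with rows XY, XZ, XW is zero.
Rows: (-44, 154, -411), (41, 264, -332), (141, 594, -591).
Expanding along the first row: (-44)(41184) − (154)(22581) + (-411)(-12870) = 0.
Zero determinant ⇒ coplanar.

Yes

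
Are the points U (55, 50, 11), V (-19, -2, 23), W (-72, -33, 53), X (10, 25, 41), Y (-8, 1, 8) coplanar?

No

The plane through U, V, W has normal n = UV × UW = (-1188, 1584, -462) and equation n·P = 8778.
Checking the remaining points: n·X = 8778, n·Y = 7392.
Since n·Y = 7392 ≠ 8778, Y is off the plane and the points are not all coplanar.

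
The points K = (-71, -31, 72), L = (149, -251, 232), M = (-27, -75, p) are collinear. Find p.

Collinearity requires KL × KM = 0; each component is linear in p.
The x-component gives (-220)p + (22880) = 0, so p = 104.
The remaining components then also vanish.

104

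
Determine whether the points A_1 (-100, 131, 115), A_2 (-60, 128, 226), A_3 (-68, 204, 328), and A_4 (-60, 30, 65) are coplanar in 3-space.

A normal to the plane through A_1, A_2, A_3 is n = A_1A_2 × A_1A_3 = (-8742, -4968, 3016).
The plane has equation n·P = 570232. For A_4: n·A_4 = 571520.
571520 ≠ 570232, so A_4 is off the plane.

No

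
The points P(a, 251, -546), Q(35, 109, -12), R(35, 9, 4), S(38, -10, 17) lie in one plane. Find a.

Coplanarity ⇔ det[PQ; PR; PS] = 0.
Expanding, this is linear in a: (996)a + (118524) = 0.
So a = -119.

-119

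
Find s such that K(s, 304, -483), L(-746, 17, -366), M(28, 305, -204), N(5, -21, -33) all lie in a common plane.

-645

The points are coplanar iff KL · (KM × KN) = 0.
Expanding, this is linear in s: (-102060)s + (-65828700) = 0.
So s = -645.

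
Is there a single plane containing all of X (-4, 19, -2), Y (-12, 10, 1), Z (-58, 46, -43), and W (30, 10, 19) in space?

A normal to the plane through X, Y, Z is n = XY × XZ = (288, -490, -702).
The plane has equation n·P = -9058. For W: n·W = -9598.
-9598 ≠ -9058, so W is off the plane.

No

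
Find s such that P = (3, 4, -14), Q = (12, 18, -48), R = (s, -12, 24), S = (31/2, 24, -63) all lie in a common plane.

-8

Normal to plane PQS: n = (-6, 16, 5); plane equation n·X = -24.
Requiring n·R = -24: (-6)s + (-72) = -24.
So s = -8.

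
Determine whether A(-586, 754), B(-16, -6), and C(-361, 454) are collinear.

Yes

AB = (570, -760), AC = (225, -300).
det[AB; AC] = (570)(-300) − (-760)(225) = 0.
The determinant is zero, so the points are collinear.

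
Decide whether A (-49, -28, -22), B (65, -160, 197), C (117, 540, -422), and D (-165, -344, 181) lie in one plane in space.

Yes

With A as base: AB = (114, -132, 219), AC = (166, 568, -400), AD = (-116, -316, 203).
AC × AD = (-11096, 12702, 13432).
AB · (AC × AD) = 0.
The scalar triple product vanishes, so the four points are coplanar.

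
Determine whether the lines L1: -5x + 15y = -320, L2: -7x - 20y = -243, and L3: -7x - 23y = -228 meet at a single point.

Intersecting L1 and L2: solving the 2×2 system gives (x, y) = (49, -5).
Substitute into L3: (-7)(49) + (-23)(-5) = -228.
This equals -228, so (49, -5) lies on all three lines and they are concurrent.

Yes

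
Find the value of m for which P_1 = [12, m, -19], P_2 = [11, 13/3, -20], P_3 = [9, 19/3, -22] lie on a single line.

Direction P_2P_3 = (-2, 2, -2). From the x-coordinate of P_1, the parameter along the line is τ = (12 − 11)/(-2) = -1/2.
Then m = 13/3 + (-1/2)·(2) = 10/3.

10/3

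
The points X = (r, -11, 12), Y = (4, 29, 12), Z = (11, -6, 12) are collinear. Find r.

Collinearity requires XY × XZ = 0; each component is linear in r.
The z-component gives (35)r + (-420) = 0, so r = 12.
The remaining components then also vanish.

12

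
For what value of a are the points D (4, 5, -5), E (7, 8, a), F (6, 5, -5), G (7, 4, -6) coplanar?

Normal to plane DFG: n = (0, 2, -2); plane equation n·P = 20.
Requiring n·E = 20: (-2)a + (16) = 20.
So a = -2.

-2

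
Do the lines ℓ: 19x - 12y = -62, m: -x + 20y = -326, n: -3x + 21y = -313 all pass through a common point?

No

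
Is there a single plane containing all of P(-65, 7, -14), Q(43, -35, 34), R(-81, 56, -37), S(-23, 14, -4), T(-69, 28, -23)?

The plane through P, Q, R has normal n = PQ × PR = (-1386, 1716, 4620) and equation n·X = 37422.
Checking the remaining points: n·S = 37422, n·T = 37422.
All equal 37422, so all 5 points lie in one plane.

Yes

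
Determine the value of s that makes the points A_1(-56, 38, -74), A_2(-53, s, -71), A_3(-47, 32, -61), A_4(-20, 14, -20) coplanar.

Normal to plane A_1A_3A_4: n = (-12, -18, 0); plane equation n·P = -12.
Requiring n·A_2 = -12: (-18)s + (636) = -12.
So s = 36.

36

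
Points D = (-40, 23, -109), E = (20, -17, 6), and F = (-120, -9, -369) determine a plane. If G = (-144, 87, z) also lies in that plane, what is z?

-315

Coplanarity requires DE · (DF × DG) = 0.
DE = (60, -40, 115), DF = (-80, -32, -260); the triple product is linear in z with coefficient -5120 and constant term -1612800.
Setting it to zero: z = -315.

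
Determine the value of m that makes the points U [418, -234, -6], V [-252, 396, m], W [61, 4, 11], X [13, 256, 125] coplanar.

Coplanarity ⇔ det[UV; UW; UX] = 0.
Expanding, this is linear in m: (-78540)m + (9346260) = 0.
So m = 119.

119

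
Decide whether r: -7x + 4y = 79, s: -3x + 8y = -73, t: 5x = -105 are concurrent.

Lines aᵢx + bᵢy = cᵢ with pairwise distinct directions are concurrent exactly when det[aᵢ bᵢ cᵢ] = 0.
Here the determinant is 0.
It vanishes, so the lines are concurrent at (-21, -17).

Yes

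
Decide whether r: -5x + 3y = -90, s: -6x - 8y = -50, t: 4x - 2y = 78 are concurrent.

No

Intersecting r and s: solving the 2×2 system gives (x, y) = (15, -5).
Substitute into t: (4)(15) + (-2)(-5) = 70.
But t requires 78 ≠ 70, so the three lines have no common point.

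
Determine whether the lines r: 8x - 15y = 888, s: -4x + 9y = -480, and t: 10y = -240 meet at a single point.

Intersecting r and s: solving the 2×2 system gives (x, y) = (66, -24).
Substitute into t: (0)(66) + (10)(-24) = -240.
This equals -240, so (66, -24) lies on all three lines and they are concurrent.

Yes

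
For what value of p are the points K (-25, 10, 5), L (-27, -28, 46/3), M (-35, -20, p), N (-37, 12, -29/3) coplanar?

10/3

Normal to plane KLN: n = (1610/3, -460/3, -460); plane equation n·P = -17250.
Requiring n·M = -17250: (-460)p + (-47150/3) = -17250.
So p = 10/3.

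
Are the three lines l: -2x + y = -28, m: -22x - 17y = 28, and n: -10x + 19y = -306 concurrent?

Intersecting l and m: solving the 2×2 system gives (x, y) = (8, -12).
Substitute into n: (-10)(8) + (19)(-12) = -308.
But n requires -306 ≠ -308, so the three lines have no common point.

No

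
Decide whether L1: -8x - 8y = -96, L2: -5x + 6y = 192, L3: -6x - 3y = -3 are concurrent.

No

Intersecting L1 and L2: solving the 2×2 system gives (x, y) = (-120/11, 252/11).
Substitute into L3: (-6)(-120/11) + (-3)(252/11) = -36/11.
But L3 requires -3 ≠ -36/11, so the three lines have no common point.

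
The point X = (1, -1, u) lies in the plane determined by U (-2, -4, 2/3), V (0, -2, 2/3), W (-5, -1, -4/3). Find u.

2/3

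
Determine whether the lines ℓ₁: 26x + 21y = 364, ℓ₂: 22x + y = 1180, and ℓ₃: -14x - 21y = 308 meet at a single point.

Yes

The three lines meet at one point iff the augmented coefficient matrix [aᵢ bᵢ cᵢ] has rank < 3, i.e. its determinant vanishes.
Here the determinant is 0.
It vanishes, so the lines are concurrent at (56, -52).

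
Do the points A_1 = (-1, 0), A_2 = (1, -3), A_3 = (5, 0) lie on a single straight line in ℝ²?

A_1A_2 = (2, -3), A_1A_3 = (6, 0).
Twice the signed area of △A_1A_2A_3 is (2)(0) − (-3)(6) = 18.
The area is nonzero, so the three points are not collinear.

No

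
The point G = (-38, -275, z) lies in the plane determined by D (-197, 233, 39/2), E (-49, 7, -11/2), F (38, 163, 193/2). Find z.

A normal to the plane is n = DE × DF = (-19152, -17271, 42750).
G lies in the plane iff n · DG = 0.
This gives (42750)z + (4894875) = 0, so z = -229/2.

-229/2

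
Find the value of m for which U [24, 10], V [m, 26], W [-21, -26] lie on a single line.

Collinearity: (V − U) must be parallel to (W − U) = (-45, -36).
Cross-multiplying the components: (m − 24)·(-36) = (16)·(-45).
Solving gives m = 44.

44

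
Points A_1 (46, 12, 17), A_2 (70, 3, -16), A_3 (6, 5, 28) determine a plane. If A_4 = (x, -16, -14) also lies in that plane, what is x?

A normal to the plane is n = A_1A_2 × A_1A_3 = (-330, 1056, -528).
A_4 lies in the plane iff n · A_1A_4 = 0.
This gives (-330)x + (1980) = 0, so x = 6.

6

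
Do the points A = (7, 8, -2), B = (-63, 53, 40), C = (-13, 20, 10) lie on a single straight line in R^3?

No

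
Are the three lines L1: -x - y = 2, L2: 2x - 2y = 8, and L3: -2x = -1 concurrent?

No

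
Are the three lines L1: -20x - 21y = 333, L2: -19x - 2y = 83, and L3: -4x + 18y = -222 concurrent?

Yes

Intersecting L1 and L2: solving the 2×2 system gives (x, y) = (-3, -13).
Substitute into L3: (-4)(-3) + (18)(-13) = -222.
This equals -222, so (-3, -13) lies on all three lines and they are concurrent.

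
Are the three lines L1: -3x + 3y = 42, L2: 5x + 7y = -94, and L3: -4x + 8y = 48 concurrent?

Intersecting L1 and L2: solving the 2×2 system gives (x, y) = (-16, -2).
Substitute into L3: (-4)(-16) + (8)(-2) = 48.
This equals 48, so (-16, -2) lies on all three lines and they are concurrent.

Yes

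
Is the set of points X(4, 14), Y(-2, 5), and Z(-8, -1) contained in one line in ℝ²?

No

XY = (-6, -9), XZ = (-12, -15).
If collinear, XZ would be a scalar multiple of XY. But (-6)·(-15) ≠ (-9)·(-12) (difference -18), so they are not parallel; the points are not collinear.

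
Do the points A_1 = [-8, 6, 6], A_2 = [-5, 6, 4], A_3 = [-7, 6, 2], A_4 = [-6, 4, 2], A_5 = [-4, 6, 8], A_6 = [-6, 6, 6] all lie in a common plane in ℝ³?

The plane through A_1, A_2, A_3 has normal n = A_1A_2 × A_1A_3 = (0, 10, 0) and equation n·P = 60.
Checking the remaining points: n·A_4 = 40, n·A_5 = 60, n·A_6 = 60.
Since n·A_4 = 40 ≠ 60, A_4 is off the plane and the points are not all coplanar.

No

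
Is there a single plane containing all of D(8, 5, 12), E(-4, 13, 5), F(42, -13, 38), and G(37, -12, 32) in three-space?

Yes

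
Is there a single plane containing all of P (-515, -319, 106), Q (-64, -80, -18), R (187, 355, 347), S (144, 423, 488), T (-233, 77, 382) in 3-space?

No

The plane through P, Q, R has normal n = PQ × PR = (141175, -195739, 136196) and equation n·X = 4172392.
Checking the remaining points: n·S = 3995251, n·T = 4061194.
Since n·S = 3995251 ≠ 4172392, S is off the plane and the points are not all coplanar.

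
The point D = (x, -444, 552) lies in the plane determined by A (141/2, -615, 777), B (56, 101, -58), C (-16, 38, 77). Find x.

Coplanarity requires AB · (AC × AD) = 0.
AB = (-29/2, 716, -835), AC = (-173/2, 653, -700); the triple product is linear in x with coefficient 44055 and constant term -8590725/2.
Setting it to zero: x = 195/2.

195/2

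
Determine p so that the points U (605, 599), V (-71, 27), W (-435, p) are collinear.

The three points are collinear iff det[UV; UW] = 0.
This determinant is linear in p: (-676)p + (-189956) = 0, so p = -281.

-281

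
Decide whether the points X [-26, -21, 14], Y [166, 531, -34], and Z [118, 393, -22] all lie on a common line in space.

Yes

XY = (192, 552, -48), XZ = (144, 414, -36).
XY × XZ = (0, 0, 0).
The cross product vanishes, so the three points are collinear.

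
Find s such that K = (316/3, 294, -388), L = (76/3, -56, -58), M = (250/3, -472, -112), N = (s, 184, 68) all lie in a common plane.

Normal to plane KLM: n = (156180, 14820, 53580); plane equation n·P = 19000.
Requiring n·N = 19000: (156180)s + (6370320) = 19000.
So s = -122/3.

-122/3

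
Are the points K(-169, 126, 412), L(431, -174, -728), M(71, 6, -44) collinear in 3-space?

KL = (600, -300, -1140), KM = (240, -120, -456).
KL × KM = (0, 0, 0).
The cross product vanishes, so the three points are collinear.

Yes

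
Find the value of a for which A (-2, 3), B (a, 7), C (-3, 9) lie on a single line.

The three points are collinear iff det[AB; AC] = 0.
This determinant is linear in a: (6)a + (16) = 0, so a = -8/3.

-8/3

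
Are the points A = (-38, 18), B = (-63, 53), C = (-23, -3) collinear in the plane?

Yes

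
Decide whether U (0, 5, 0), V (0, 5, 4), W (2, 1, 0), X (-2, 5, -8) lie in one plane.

No

A normal to the plane through U, V, W is n = UV × UW = (16, 8, 0).
The plane has equation n·P = 40. For X: n·X = 8.
8 ≠ 40, so X is off the plane.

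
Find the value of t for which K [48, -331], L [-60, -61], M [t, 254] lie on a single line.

Collinearity: (M − K) must be parallel to (L − K) = (-108, 270).
Cross-multiplying the components: (t − 48)·(270) = (585)·(-108).
Solving gives t = -186.

-186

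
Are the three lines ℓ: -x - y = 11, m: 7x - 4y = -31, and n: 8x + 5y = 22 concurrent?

Lines aᵢx + bᵢy = cᵢ with pairwise distinct directions are concurrent exactly when det[aᵢ bᵢ cᵢ] = 0.
Here the determinant is 1072.
Nonzero, so no common point exists.

No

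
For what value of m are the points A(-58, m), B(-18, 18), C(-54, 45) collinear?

48

Collinearity: (A − B) must be parallel to (C − B) = (-36, 27).
Cross-multiplying the components: (m − 18)·(-36) = (-40)·(27).
Solving gives m = 48.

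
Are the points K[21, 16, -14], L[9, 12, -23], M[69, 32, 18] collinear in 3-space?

KL = (-12, -4, -9), KM = (48, 16, 32).
Comparing components 2 and 3: (-4)(32) − (-9)(16) = 16 ≠ 0, so KL and KM are not parallel and the points are not collinear.

No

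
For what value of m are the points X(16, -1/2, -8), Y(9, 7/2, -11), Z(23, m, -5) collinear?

-9/2

Collinearity requires XY × XZ = 0; each component is linear in m.
The x-component gives (3)m + (27/2) = 0, so m = -9/2.
The remaining components then also vanish.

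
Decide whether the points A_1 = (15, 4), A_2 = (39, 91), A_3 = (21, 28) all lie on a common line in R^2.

A_1A_2 = (24, 87), A_1A_3 = (6, 24).
Twice the signed area of △A_1A_2A_3 is (24)(24) − (87)(6) = 54.
The area is nonzero, so the three points are not collinear.

No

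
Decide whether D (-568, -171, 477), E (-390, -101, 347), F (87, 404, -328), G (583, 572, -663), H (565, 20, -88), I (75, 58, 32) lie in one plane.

No

The plane through D, E, F has normal n = DE × DF = (18400, 58140, 56500) and equation n·P = 6557360.
Checking the remaining points: n·G = 6523780, n·H = 6586800, n·I = 6560120.
Since n·G = 6523780 ≠ 6557360, G is off the plane and the points are not all coplanar.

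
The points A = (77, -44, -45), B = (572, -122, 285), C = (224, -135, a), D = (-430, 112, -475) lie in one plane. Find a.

135

The points are coplanar iff AB · (AC × AD) = 0.
Expanding, this is linear in a: (-37674)a + (5085990) = 0.
So a = 135.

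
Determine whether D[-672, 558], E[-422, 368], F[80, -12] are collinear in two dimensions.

No

DE = (250, -190), DF = (752, -570).
Twice the signed area of △DEF is (250)(-570) − (-190)(752) = 380.
The area is nonzero, so the three points are not collinear.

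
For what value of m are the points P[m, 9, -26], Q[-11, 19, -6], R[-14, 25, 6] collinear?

-6

Collinearity requires PQ × PR = 0; each component is linear in m.
The y-component gives (12)m + (72) = 0, so m = -6.
The remaining components then also vanish.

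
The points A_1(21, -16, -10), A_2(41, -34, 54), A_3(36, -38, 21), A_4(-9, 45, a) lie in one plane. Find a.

-38

The points are coplanar iff A_1A_2 · (A_1A_3 × A_1A_4) = 0.
Expanding, this is linear in a: (-170)a + (-6460) = 0.
So a = -38.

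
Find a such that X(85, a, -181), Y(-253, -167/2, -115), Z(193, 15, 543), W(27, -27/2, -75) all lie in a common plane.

7/2

Coplanarity ⇔ det[XY; XZ; XW] = 0.
Expanding, this is linear in a: (-166400)a + (582400) = 0.
So a = 7/2.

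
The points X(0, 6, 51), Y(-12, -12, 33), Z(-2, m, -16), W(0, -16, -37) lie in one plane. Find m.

-13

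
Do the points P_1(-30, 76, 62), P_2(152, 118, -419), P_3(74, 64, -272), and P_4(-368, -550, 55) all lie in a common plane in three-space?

The four points are coplanar iff the 3×3 determinant with rows P_1P_2, P_1P_3, P_1P_4 is zero.
Rows: (182, 42, -481), (104, -12, -334), (-338, -626, -7).
Expanding along the first row: (182)(-209000) − (42)(-113620) + (-481)(-69160) = 0.
Zero determinant ⇒ coplanar.

Yes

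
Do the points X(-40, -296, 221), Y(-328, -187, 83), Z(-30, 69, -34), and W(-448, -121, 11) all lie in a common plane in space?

With X as base: XY = (-288, 109, -138), XZ = (10, 365, -255), XW = (-408, 175, -210).
XZ × XW = (-32025, 106140, 150670).
XY · (XZ × XW) = 0.
The scalar triple product vanishes, so the four points are coplanar.

Yes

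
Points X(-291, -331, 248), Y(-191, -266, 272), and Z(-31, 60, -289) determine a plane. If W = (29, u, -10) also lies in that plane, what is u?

A normal to the plane is n = XY × XZ = (-44289, 59940, 22200).
W lies in the plane iff n · XW = 0.
This gives (59940)u + (-59940) = 0, so u = 1.

1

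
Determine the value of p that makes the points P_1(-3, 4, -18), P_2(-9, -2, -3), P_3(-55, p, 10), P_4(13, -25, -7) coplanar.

42

Normal to plane P_1P_2P_4: n = (369, 306, 270); plane equation n·P = -4743.
Requiring n·P_3 = -4743: (306)p + (-17595) = -4743.
So p = 42.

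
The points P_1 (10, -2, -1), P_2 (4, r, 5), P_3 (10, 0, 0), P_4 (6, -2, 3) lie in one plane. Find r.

-2

Normal to plane P_1P_3P_4: n = (8, -4, 8); plane equation n·P = 80.
Requiring n·P_2 = 80: (-4)r + (72) = 80.
So r = -2.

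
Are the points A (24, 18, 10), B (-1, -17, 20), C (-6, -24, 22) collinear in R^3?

AB = (-25, -35, 10), AC = (-30, -42, 12).
AB × AC = (0, 0, 0).
The cross product vanishes, so the three points are collinear.

Yes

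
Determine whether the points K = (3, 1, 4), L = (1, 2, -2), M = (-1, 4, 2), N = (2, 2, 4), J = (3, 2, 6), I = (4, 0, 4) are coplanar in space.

The plane through K, L, M has normal n = KL × KM = (16, 20, -2) and equation n·P = 60.
Checking the remaining points: n·N = 64, n·J = 76, n·I = 56.
Since n·N = 64 ≠ 60, N is off the plane and the points are not all coplanar.

No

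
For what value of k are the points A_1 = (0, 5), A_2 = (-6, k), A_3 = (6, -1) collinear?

The three points are collinear iff det[A_1A_2; A_1A_3] = 0.
This determinant is linear in k: (-6)k + (66) = 0, so k = 11.

11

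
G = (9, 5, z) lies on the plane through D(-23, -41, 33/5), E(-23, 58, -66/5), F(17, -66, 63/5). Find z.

-9/5

A normal to the plane is n = DE × DF = (99, -792, -3960).
G lies in the plane iff n · DG = 0.
This gives (-3960)z + (-7128) = 0, so z = -9/5.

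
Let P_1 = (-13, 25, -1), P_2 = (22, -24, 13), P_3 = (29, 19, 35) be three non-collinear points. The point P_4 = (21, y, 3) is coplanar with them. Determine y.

A normal to the plane is n = P_1P_2 × P_1P_3 = (-1680, -672, 1848).
P_4 lies in the plane iff n · P_1P_4 = 0.
This gives (-672)y + (-32928) = 0, so y = -49.

-49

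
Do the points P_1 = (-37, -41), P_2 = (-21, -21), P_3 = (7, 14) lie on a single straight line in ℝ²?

P_1P_2 = (16, 20), P_1P_3 = (44, 55).
Checking proportionality: P_1P_3 = 11/4·P_1P_2, so the vectors are parallel and the points are collinear.

Yes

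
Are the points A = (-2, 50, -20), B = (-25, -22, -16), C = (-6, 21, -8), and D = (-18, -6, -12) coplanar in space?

No

A normal to the plane through A, B, C is n = AB × AC = (-748, 260, 379).
The plane has equation n·P = 6916. For D: n·D = 7356.
7356 ≠ 6916, so D is off the plane.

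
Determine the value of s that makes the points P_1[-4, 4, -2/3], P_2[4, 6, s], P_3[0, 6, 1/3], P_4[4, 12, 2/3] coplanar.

The points are coplanar iff P_1P_2 · (P_1P_3 × P_1P_4) = 0.
Expanding, this is linear in s: (16)s + (-80/3) = 0.
So s = 5/3.

5/3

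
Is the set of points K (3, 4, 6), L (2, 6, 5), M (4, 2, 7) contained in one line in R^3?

KL = (-1, 2, -1), KM = (1, -2, 1).
Each component of KM is -1 times the corresponding component of KL, so KM = -1·KL and the points are collinear.

Yes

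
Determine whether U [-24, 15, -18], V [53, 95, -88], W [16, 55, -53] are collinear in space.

UV = (77, 80, -70), UW = (40, 40, -35).
UV × UW = (0, -105, -120).
The cross product is nonzero, so the points do not lie on one line.

No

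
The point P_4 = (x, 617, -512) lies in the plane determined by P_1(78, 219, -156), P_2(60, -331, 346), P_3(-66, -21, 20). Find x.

Coplanarity requires P_1P_2 · (P_1P_3 × P_1P_4) = 0.
P_1P_2 = (-18, -550, 502), P_1P_3 = (-144, -240, 176); the triple product is linear in x with coefficient 23680 and constant term -2699520.
Setting it to zero: x = 114.

114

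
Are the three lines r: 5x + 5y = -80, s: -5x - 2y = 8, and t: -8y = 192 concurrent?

Yes

Lines aᵢx + bᵢy = cᵢ with pairwise distinct directions are concurrent exactly when det[aᵢ bᵢ cᵢ] = 0.
Here the determinant is 0.
It vanishes, so the lines are concurrent at (8, -24).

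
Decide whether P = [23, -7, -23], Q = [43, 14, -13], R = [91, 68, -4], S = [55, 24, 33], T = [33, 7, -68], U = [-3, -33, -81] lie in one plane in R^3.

The plane through P, Q, R has normal n = PQ × PR = (-351, 300, 72) and equation n·X = -11829.
Checking the remaining points: n·S = -9729, n·T = -14379, n·U = -14679.
Since n·S = -9729 ≠ -11829, S is off the plane and the points are not all coplanar.

No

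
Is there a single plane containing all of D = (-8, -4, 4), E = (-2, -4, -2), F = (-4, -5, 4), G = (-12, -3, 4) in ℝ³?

With D as base: DE = (6, 0, -6), DF = (4, -1, 0), DG = (-4, 1, 0).
DF × DG = (0, 0, 0).
DE · (DF × DG) = 0.
The scalar triple product vanishes, so the four points are coplanar.

Yes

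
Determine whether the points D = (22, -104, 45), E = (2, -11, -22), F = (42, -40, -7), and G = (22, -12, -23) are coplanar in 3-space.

With D as base: DE = (-20, 93, -67), DF = (20, 64, -52), DG = (0, 92, -68).
DF × DG = (432, 1360, 1840).
DE · (DF × DG) = -5440.
Since -5440 ≠ 0, the four points are not coplanar.

No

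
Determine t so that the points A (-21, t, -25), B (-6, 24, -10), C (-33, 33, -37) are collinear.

Direction BC = (-27, 9, -27). From the x-coordinate of A, the parameter along the line is τ = (-21 − (-6))/(-27) = 5/9.
Then t = 24 + 5/9·(9) = 29.

29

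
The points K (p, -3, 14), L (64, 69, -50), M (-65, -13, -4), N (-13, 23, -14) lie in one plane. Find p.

-60

Coplanarity ⇔ det[KL; KM; KN] = 0.
Expanding, this is linear in p: (836)p + (50160) = 0.
So p = -60.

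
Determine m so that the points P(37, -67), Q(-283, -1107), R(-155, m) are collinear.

-691

Collinearity: (R − P) must be parallel to (Q − P) = (-320, -1040).
Cross-multiplying the components: (m − (-67))·(-320) = (-192)·(-1040).
Solving gives m = -691.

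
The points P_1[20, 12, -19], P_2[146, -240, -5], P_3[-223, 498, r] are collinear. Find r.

Collinearity requires P_1P_2 × P_1P_3 = 0; each component is linear in r.
The x-component gives (-252)r + (-11592) = 0, so r = -46.
The remaining components then also vanish.

-46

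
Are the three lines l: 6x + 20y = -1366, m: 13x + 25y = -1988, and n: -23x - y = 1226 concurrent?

Intersecting l and m: solving the 2×2 system gives (x, y) = (-51, -53).
Substitute into n: (-23)(-51) + (-1)(-53) = 1226.
This equals 1226, so (-51, -53) lies on all three lines and they are concurrent.

Yes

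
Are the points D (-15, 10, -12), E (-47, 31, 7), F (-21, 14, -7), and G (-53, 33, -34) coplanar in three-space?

Yes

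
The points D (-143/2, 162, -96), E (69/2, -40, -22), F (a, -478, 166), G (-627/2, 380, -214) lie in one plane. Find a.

713/2

Normal to plane DEG: n = (7704, -5400, -25776); plane equation n·P = 1048860.
Requiring n·F = 1048860: (7704)a + (-1697616) = 1048860.
So a = 713/2.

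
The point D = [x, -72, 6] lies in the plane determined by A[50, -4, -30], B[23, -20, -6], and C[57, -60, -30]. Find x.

A normal to the plane is n = AB × AC = (1344, 168, 1624).
D lies in the plane iff n · AD = 0.
This gives (1344)x + (-20160) = 0, so x = 15.

15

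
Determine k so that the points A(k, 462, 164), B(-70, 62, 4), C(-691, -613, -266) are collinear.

Collinearity requires AB × AC = 0; each component is linear in k.
The y-component gives (-270)k + (80460) = 0, so k = 298.
The remaining components then also vanish.

298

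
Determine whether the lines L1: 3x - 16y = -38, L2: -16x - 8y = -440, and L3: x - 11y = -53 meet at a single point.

Intersecting L1 and L2: solving the 2×2 system gives (x, y) = (842/35, 241/35).
Substitute into L3: (1)(842/35) + (-11)(241/35) = -1809/35.
But L3 requires -53 ≠ -1809/35, so the three lines have no common point.

No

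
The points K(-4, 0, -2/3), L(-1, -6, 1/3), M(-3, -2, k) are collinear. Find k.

Direction KL = (3, -6, 1). From the x-coordinate of M, the parameter along the line is τ = (-3 − (-4))/3 = 1/3.
Then k = (-2/3) + 1/3·(1) = -1/3.

-1/3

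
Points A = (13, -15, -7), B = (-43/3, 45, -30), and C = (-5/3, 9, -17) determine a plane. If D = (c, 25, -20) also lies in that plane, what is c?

A normal to the plane is n = AB × AC = (-48, 64, 224).
D lies in the plane iff n · AD = 0.
This gives (-48)c + (272) = 0, so c = 17/3.

17/3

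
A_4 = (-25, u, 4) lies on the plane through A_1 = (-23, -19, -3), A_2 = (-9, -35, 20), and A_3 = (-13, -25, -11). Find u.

Coplanarity requires A_1A_2 · (A_1A_3 × A_1A_4) = 0.
A_1A_2 = (14, -16, 23), A_1A_3 = (10, -6, -8); the triple product is linear in u with coefficient 342 and constant term 6498.
Setting it to zero: u = -19.

-19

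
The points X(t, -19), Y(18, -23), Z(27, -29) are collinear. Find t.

Collinearity: (X − Y) must be parallel to (Z − Y) = (9, -6).
Cross-multiplying the components: (t − 18)·(-6) = (4)·(9).
Solving gives t = 12.

12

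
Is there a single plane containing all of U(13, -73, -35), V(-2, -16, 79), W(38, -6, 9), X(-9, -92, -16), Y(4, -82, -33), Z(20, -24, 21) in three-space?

No

The plane through U, V, W has normal n = UV × UW = (-5130, 3510, -2430) and equation n·P = -237870.
Checking the remaining points: n·X = -237870, n·Y = -228150, n·Z = -237870.
Since n·Y = -228150 ≠ -237870, Y is off the plane and the points are not all coplanar.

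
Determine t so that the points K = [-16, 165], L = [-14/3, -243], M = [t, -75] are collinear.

The three points are collinear iff det[KL; KM] = 0.
This determinant is linear in t: (408)t + (3808) = 0, so t = -28/3.

-28/3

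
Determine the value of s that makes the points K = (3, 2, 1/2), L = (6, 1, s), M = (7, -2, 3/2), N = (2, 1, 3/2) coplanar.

Normal to plane KMN: n = (-3, -5, -8); plane equation n·P = -23.
Requiring n·L = -23: (-8)s + (-23) = -23.
So s = 0.

0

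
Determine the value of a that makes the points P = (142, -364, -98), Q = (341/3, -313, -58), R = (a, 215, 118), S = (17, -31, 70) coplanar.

-79/3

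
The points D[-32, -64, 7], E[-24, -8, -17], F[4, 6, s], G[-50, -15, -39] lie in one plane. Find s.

Coplanarity ⇔ det[DE; DF; DG] = 0.
Expanding, this is linear in s: (-1400)s + (4200) = 0.
So s = 3.

3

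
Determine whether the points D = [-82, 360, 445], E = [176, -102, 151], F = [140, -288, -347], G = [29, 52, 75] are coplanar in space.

No

With D as base: DE = (258, -462, -294), DF = (222, -648, -792), DG = (111, -308, -370).
DF × DG = (-4176, -5772, 3552).
DE · (DF × DG) = 544968.
Since 544968 ≠ 0, the four points are not coplanar.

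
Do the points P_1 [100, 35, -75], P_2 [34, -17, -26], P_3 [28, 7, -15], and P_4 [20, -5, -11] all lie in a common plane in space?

No

A normal to the plane through P_1, P_2, P_3 is n = P_1P_2 × P_1P_3 = (-1748, 432, -1896).
The plane has equation n·P = -17480. For P_4: n·P_4 = -16264.
-16264 ≠ -17480, so P_4 is off the plane.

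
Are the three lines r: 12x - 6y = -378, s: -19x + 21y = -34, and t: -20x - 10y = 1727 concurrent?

No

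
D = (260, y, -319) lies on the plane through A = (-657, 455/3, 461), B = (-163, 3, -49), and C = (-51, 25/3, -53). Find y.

-66

A normal to the plane is n = AB × AC = (9944/3, -55144, 57856/3).
D lies in the plane iff n · AD = 0.
This gives (-55144)y + (-3639504) = 0, so y = -66.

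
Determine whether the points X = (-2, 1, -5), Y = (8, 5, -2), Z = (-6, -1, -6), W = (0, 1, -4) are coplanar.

Yes

With X as base: XY = (10, 4, 3), XZ = (-4, -2, -1), XW = (2, 0, 1).
XZ × XW = (-2, 2, 4).
XY · (XZ × XW) = 0.
The scalar triple product vanishes, so the four points are coplanar.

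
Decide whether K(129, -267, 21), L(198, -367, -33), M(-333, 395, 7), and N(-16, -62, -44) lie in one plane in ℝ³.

A normal to the plane through K, L, M is n = KL × KM = (37148, 25914, -522).
The plane has equation n·P = -2137908. For N: n·N = -2178068.
-2178068 ≠ -2137908, so N is off the plane.

No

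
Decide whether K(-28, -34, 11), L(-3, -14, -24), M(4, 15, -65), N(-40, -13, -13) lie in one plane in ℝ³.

Yes

With K as base: KL = (25, 20, -35), KM = (32, 49, -76), KN = (-12, 21, -24).
KM × KN = (420, 1680, 1260).
KL · (KM × KN) = 0.
The scalar triple product vanishes, so the four points are coplanar.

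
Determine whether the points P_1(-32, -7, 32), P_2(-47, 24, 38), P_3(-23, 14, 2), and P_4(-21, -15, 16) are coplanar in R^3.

No

A normal to the plane through P_1, P_2, P_3 is n = P_1P_2 × P_1P_3 = (-1056, -396, -594).
The plane has equation n·P = 17556. For P_4: n·P_4 = 18612.
18612 ≠ 17556, so P_4 is off the plane.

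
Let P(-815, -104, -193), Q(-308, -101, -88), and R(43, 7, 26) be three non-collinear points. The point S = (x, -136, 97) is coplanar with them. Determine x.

662

A normal to the plane is n = PQ × PR = (-10998, -20943, 53703).
S lies in the plane iff n · PS = 0.
This gives (-10998)x + (7280676) = 0, so x = 662.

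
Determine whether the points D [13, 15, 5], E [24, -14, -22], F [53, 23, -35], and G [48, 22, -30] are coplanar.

Yes

A normal to the plane through D, E, F is n = DE × DF = (1376, -640, 1248).
The plane has equation n·P = 14528. For G: n·G = 14528.
Equal, so G lies in the plane and all four are coplanar.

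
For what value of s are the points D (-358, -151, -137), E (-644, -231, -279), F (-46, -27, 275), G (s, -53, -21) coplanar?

The points are coplanar iff DE · (DF × DG) = 0.
Expanding, this is linear in s: (-15352)s + (491264) = 0.
So s = 32.

32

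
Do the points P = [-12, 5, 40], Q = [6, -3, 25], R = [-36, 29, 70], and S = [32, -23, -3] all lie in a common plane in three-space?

Yes

A normal to the plane through P, Q, R is n = PQ × PR = (120, -180, 240).
The plane has equation n·X = 7260. For S: n·S = 7260.
Equal, so S lies in the plane and all four are coplanar.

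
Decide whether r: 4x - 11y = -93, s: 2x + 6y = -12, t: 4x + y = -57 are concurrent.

Yes

Intersecting r and s: solving the 2×2 system gives (x, y) = (-15, 3).
Substitute into t: (4)(-15) + (1)(3) = -57.
This equals -57, so (-15, 3) lies on all three lines and they are concurrent.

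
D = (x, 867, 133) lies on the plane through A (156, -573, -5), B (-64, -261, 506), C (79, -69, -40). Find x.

The plane through A, B, C has equation −268464x − 47047y − 86856z = -14488173.
Substituting D: (-268464)x + (-52341597) = -14488173, so x = -141.

-141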